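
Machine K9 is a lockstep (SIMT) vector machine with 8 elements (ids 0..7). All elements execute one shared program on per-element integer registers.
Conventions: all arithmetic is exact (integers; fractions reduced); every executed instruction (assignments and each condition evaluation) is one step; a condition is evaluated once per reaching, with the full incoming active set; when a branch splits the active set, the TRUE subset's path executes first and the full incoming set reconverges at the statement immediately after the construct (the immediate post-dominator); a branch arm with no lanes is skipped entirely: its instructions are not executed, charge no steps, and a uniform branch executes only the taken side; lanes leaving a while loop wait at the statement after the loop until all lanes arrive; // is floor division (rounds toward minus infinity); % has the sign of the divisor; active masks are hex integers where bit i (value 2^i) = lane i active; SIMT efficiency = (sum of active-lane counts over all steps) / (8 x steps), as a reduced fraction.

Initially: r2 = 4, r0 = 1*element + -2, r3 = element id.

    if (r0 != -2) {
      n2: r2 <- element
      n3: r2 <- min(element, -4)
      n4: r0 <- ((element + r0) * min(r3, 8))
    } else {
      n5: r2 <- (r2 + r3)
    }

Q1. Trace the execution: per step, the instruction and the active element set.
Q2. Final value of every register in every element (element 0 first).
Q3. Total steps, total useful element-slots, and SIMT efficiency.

step 0: eval (r0 != -2)              0xff
step 1: r2 <- element                0xfe
step 2: r2 <- min(element, -4)       0xfe
step 3: r0 <- ((element + r0) * min(r3, 8)) 0xfe
step 4: r2 <- (r2 + r3)              0x01

Answer: 5 steps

r2: 4,-4,-4,-4,-4,-4,-4,-4
r0: -2,0,4,12,24,40,60,84
r3: 0,1,2,3,4,5,6,7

steps = 5; useful = 30; efficiency = 30/40 = 3/4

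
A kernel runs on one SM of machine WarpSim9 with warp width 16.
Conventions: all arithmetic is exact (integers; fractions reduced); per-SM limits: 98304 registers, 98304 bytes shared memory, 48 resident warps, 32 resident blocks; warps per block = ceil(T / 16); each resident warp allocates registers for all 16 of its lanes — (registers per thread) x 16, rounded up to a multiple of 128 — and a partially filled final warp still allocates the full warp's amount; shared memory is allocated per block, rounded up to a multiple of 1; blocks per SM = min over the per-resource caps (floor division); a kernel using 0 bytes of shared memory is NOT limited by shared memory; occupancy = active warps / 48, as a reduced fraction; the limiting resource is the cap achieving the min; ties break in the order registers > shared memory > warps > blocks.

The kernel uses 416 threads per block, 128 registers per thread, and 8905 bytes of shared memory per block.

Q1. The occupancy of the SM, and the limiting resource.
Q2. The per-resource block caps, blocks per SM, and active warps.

Answer: occupancy 13/24, limited by registers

registers: 1 block
shared memory: 11 blocks
warps: 1 block
blocks: 32 blocks

Answer: 1 block, 26 active warps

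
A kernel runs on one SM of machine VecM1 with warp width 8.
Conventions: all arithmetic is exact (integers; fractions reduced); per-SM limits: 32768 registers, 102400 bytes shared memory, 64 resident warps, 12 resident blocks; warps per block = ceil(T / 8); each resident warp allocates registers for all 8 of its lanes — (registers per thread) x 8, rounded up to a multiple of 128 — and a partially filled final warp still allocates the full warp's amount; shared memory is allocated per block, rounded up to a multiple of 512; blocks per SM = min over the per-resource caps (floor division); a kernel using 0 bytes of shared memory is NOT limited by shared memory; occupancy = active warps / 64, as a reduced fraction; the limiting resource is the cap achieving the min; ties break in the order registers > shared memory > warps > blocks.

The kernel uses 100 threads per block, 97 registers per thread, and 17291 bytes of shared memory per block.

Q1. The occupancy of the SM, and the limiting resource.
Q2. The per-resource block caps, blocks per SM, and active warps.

Answer: occupancy 13/32, limited by registers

registers: 2 blocks
shared memory: 5 blocks
warps: 4 blocks
blocks: 12 blocks

Answer: 2 blocks, 26 active warps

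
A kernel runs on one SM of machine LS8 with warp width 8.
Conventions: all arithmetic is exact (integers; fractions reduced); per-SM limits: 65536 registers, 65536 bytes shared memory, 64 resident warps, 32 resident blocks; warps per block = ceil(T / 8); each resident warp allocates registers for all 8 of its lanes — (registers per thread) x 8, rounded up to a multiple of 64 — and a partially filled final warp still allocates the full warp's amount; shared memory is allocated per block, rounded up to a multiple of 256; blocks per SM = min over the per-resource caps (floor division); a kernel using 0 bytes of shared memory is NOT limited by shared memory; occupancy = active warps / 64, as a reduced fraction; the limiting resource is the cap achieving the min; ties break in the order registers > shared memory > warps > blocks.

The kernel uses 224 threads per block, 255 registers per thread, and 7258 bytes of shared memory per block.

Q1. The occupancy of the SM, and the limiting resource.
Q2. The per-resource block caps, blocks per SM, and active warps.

Answer: occupancy 7/16, limited by registers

registers: 1 block
shared memory: 8 blocks
warps: 2 blocks
blocks: 32 blocks

Answer: 1 block, 28 active warps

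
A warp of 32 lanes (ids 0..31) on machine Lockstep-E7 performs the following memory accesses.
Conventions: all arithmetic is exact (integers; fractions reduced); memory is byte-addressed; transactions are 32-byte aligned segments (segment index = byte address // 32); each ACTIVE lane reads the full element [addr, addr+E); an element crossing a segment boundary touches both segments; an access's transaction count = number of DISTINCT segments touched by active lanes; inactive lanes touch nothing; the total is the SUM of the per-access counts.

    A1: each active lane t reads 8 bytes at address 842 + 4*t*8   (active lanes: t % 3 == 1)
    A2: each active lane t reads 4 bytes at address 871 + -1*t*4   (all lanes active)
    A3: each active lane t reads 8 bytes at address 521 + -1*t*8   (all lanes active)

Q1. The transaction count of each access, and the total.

A1: 11 transactions
A2: 5 transactions
A3: 9 transactions

Answer: 11,5,9; total 25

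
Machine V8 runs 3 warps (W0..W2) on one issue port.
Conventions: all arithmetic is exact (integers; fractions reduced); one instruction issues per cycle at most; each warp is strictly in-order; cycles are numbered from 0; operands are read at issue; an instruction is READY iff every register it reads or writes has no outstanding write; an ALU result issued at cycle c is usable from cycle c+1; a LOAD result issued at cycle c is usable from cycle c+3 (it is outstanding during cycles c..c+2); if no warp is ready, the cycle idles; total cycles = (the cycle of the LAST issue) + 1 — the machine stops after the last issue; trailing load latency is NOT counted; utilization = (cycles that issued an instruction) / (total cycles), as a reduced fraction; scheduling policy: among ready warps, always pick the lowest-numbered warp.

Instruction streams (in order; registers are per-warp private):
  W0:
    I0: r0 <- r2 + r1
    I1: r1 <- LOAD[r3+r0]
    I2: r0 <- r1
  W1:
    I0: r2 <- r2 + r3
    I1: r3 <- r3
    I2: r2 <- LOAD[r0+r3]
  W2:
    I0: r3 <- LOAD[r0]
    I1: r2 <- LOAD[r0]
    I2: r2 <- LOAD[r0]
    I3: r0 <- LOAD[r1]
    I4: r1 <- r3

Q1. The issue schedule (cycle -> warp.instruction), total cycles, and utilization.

cycle 0: W0.I0
cycle 1: W0.I1
cycle 2: W1.I0
cycle 3: W1.I1
cycle 4: W0.I2
cycle 5: W1.I2
cycle 6: W2.I0
cycle 7: W2.I1
cycle 8: idle
cycle 9: idle
cycle 10: W2.I2
cycle 11: W2.I3
cycle 12: W2.I4

Answer: 13 cycles, utilization 11/13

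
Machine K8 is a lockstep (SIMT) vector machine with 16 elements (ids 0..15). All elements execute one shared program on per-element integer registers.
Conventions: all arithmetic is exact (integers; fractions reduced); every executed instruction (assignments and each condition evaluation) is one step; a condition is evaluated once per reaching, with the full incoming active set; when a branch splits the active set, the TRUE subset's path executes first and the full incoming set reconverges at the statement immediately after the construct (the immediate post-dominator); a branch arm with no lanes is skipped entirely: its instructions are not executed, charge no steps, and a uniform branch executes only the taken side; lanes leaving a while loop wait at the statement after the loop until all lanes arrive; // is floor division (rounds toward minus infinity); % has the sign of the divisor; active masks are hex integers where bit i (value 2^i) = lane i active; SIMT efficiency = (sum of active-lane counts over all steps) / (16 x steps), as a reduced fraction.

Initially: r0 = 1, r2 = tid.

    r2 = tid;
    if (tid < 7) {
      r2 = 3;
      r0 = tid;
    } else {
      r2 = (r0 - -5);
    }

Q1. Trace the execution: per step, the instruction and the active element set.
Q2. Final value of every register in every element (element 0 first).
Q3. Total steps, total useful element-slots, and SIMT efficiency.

step 0: r2 <- tid                    0xffff
step 1: eval (tid < 7)               0xffff
step 2: r2 <- 3                      0x007f
step 3: r0 <- tid                    0x007f
step 4: r2 <- (r0 - -5)              0xff80

Answer: 5 steps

r0: 0,1,2,3,4,5,6,1,1,1,1,1,1,1,1,1
r2: 3,3,3,3,3,3,3,6,6,6,6,6,6,6,6,6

steps = 5; useful = 55; efficiency = 55/80 = 11/16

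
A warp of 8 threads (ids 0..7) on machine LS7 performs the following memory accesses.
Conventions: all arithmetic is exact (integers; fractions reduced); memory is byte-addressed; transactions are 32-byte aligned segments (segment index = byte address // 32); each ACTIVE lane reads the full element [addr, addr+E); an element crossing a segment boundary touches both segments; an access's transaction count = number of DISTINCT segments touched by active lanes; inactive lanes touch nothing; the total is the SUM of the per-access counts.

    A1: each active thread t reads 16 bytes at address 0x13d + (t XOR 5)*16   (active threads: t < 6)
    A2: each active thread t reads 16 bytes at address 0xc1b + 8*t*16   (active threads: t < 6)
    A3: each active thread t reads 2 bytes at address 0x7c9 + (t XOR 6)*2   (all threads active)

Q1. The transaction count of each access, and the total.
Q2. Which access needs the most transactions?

A1: 5 transactions
A2: 12 transactions
A3: 1 transaction

Answer: 5,12,1; total 18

Answer: A2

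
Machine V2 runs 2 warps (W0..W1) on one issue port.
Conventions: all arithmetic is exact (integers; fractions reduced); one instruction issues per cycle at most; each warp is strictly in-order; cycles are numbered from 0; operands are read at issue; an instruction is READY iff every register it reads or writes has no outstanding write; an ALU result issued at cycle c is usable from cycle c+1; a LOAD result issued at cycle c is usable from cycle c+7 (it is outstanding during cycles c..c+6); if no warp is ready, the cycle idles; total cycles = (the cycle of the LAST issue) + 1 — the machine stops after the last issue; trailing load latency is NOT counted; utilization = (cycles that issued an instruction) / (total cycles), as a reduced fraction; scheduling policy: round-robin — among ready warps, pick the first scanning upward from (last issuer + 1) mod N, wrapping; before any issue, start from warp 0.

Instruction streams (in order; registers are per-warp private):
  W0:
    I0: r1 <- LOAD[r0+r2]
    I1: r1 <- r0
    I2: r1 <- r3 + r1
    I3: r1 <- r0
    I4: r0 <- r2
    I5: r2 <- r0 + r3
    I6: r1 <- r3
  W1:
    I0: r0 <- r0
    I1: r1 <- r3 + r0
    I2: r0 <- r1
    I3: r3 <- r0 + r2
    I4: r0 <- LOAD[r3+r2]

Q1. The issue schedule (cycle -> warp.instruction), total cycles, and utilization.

cycle 0: W0.I0
cycle 1: W1.I0
cycle 2: W1.I1
cycle 3: W1.I2
cycle 4: W1.I3
cycle 5: W1.I4
cycle 6: idle
cycle 7: W0.I1
cycle 8: W0.I2
cycle 9: W0.I3
cycle 10: W0.I4
cycle 11: W0.I5
cycle 12: W0.I6

Answer: 13 cycles, utilization 12/13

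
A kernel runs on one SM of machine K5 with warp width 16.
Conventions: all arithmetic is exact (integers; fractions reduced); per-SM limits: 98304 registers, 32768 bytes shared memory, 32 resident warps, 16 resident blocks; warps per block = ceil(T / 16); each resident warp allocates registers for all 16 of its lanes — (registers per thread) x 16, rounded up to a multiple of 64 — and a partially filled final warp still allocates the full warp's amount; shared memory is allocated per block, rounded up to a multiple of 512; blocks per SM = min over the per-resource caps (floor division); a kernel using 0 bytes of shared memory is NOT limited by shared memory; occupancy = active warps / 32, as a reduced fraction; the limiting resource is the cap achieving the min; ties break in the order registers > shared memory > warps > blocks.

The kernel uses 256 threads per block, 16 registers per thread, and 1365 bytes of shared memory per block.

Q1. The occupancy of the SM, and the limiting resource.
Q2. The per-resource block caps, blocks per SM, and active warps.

Answer: occupancy 1, limited by warps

registers: 24 blocks
shared memory: 21 blocks
warps: 2 blocks
blocks: 16 blocks

Answer: 2 blocks, 32 active warps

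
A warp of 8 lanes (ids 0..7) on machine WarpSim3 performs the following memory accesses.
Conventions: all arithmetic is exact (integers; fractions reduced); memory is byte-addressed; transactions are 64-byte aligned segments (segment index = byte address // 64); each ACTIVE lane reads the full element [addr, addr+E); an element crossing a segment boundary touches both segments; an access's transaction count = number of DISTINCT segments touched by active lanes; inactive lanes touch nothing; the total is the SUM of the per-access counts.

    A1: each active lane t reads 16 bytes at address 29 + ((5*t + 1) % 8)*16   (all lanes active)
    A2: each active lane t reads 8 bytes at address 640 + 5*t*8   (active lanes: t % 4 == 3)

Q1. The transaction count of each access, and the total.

A1: 3 transactions
A2: 2 transactions

Answer: 3,2; total 5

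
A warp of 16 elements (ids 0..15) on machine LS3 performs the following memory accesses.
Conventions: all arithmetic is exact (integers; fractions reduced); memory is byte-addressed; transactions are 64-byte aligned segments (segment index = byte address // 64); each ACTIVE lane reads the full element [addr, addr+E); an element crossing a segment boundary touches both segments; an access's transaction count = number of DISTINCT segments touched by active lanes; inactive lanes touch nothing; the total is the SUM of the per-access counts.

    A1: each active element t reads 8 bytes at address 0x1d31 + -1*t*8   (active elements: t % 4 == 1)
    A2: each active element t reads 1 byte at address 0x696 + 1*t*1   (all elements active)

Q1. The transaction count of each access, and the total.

A1: 2 transactions
A2: 1 transaction

Answer: 2,1; total 3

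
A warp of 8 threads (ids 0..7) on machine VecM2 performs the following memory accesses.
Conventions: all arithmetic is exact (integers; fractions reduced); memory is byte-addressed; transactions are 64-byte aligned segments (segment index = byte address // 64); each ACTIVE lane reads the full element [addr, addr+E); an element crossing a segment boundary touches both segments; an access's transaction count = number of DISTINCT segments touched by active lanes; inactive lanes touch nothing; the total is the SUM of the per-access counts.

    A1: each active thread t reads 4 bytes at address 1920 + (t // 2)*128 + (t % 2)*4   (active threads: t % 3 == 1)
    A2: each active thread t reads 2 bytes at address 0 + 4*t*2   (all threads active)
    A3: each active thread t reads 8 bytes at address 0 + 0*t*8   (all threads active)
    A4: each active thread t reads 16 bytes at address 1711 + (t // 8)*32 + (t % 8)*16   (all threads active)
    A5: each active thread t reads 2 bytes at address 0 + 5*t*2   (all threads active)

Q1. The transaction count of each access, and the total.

A1: 3 transactions
A2: 1 transaction
A3: 1 transaction
A4: 3 transactions
A5: 2 transactions

Answer: 3,1,1,3,2; total 10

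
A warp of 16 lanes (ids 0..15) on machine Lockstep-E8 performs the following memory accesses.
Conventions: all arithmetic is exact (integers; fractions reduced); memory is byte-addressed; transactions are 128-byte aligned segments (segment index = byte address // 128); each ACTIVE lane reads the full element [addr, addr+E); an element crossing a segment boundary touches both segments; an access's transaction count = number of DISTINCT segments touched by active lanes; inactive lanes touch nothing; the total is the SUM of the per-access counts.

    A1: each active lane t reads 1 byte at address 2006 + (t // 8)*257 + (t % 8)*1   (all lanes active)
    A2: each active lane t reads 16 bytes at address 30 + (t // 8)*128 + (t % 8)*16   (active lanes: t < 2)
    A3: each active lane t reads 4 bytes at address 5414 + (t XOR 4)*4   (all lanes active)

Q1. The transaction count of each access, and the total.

A1: 2 transactions
A2: 1 transaction
A3: 1 transaction

Answer: 2,1,1; total 4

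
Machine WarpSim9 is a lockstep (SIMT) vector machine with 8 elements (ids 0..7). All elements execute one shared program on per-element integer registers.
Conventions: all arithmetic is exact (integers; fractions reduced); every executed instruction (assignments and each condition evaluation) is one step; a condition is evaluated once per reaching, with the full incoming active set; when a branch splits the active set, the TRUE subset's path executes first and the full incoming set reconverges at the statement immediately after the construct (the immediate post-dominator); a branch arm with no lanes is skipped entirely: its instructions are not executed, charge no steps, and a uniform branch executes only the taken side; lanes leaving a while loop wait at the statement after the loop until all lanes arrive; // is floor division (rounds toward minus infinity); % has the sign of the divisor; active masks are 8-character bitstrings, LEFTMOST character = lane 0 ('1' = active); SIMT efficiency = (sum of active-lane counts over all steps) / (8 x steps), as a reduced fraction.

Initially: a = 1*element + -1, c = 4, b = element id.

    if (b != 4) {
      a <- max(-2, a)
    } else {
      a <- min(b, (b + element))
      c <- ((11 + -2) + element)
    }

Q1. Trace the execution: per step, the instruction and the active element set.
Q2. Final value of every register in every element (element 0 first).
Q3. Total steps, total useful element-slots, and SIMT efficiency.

step 0: eval (b != 4)                11111111
step 1: a <- max(-2, a)              11110111
step 2: a <- min(b, (b + element))   00001000
step 3: c <- ((11 + -2) + element)   00001000

Answer: 4 steps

a: -1,0,1,2,4,4,5,6
c: 4,4,4,4,13,4,4,4
b: 0,1,2,3,4,5,6,7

steps = 4; useful = 17; efficiency = 17/32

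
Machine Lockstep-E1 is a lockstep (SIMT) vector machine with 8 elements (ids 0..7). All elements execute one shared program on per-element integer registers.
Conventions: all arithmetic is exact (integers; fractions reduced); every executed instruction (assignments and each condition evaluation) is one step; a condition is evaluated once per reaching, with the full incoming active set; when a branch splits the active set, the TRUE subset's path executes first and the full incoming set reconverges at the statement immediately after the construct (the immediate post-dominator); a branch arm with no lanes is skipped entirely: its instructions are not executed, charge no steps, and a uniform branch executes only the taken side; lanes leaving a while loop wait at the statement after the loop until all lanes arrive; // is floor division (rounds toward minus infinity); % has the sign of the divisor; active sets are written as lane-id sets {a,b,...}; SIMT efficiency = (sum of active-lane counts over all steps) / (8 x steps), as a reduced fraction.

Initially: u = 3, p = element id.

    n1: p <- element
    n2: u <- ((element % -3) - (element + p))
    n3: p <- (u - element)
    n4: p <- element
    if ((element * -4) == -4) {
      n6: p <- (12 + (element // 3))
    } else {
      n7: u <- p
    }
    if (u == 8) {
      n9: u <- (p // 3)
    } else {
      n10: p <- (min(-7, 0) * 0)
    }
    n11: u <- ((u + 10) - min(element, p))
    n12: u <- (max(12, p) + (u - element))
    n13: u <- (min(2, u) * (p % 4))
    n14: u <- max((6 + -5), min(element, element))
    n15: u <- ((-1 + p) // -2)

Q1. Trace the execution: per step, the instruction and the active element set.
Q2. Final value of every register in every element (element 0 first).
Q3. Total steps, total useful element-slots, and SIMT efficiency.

step 0: p <- element                 {0,1,2,3,4,5,6,7}
step 1: u <- ((element % -3) - (element + p)) {0,1,2,3,4,5,6,7}
step 2: p <- (u - element)           {0,1,2,3,4,5,6,7}
step 3: p <- element                 {0,1,2,3,4,5,6,7}
step 4: eval ((element * -4) == -4)  {0,1,2,3,4,5,6,7}
step 5: p <- (12 + (element // 3))   {1}
step 6: u <- p                       {0,2,3,4,5,6,7}
step 7: eval (u == 8)                {0,1,2,3,4,5,6,7}
step 8: p <- (min(-7, 0) * 0)        {0,1,2,3,4,5,6,7}
step 9: u <- ((u + 10) - min(element, p)) {0,1,2,3,4,5,6,7}
step 10: u <- (max(12, p) + (u - element)) {0,1,2,3,4,5,6,7}
step 11: u <- (min(2, u) * (p % 4))   {0,1,2,3,4,5,6,7}
step 12: u <- max((6 + -5), min(element, element)) {0,1,2,3,4,5,6,7}
step 13: u <- ((-1 + p) // -2)        {0,1,2,3,4,5,6,7}

Answer: 14 steps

u: 0,0,0,0,0,0,0,0
p: 0,0,0,0,0,0,0,0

steps = 14; useful = 104; efficiency = 104/112 = 13/14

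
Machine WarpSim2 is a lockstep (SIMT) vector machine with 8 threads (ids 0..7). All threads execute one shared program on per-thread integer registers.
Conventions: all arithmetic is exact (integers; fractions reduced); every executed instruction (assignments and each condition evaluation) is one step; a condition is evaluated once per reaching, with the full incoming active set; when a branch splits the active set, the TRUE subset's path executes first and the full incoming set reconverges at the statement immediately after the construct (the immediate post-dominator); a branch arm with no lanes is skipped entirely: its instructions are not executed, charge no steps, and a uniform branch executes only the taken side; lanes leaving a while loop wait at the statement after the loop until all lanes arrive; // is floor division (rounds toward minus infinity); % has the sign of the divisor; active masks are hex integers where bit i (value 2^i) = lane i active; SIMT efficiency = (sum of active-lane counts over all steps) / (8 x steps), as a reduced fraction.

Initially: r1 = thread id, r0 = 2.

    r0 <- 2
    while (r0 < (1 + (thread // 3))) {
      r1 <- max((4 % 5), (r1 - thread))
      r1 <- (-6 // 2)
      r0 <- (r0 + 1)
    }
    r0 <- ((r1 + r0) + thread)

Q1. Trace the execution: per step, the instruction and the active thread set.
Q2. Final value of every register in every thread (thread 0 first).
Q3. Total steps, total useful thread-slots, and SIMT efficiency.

step 0: r0 <- 2                      0xff
step 1: eval (r0 < (1 + (thread // 3))) 0xff
step 2: r1 <- max((4 % 5), (r1 - thread)) 0xc0
step 3: r1 <- (-6 // 2)              0xc0
step 4: r0 <- (r0 + 1)               0xc0
step 5: eval (r0 < (1 + (thread // 3))) 0xc0
step 6: r0 <- ((r1 + r0) + thread)   0xff

Answer: 7 steps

r1: 0,1,2,3,4,5,-3,-3
r0: 2,4,6,8,10,12,6,7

steps = 7; useful = 32; efficiency = 32/56 = 4/7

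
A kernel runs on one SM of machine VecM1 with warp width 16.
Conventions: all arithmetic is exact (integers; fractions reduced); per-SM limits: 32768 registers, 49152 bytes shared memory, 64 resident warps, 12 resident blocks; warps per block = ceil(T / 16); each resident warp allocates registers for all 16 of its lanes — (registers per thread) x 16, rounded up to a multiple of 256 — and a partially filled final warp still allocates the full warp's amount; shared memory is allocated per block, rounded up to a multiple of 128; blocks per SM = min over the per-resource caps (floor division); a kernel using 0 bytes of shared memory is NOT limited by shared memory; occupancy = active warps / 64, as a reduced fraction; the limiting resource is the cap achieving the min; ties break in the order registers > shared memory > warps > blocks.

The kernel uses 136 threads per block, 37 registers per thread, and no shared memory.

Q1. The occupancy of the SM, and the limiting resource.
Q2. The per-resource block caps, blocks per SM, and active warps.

Answer: occupancy 9/16, limited by registers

registers: 4 blocks
shared memory: no limit (kernel uses none)
warps: 7 blocks
blocks: 12 blocks

Answer: 4 blocks, 36 active warps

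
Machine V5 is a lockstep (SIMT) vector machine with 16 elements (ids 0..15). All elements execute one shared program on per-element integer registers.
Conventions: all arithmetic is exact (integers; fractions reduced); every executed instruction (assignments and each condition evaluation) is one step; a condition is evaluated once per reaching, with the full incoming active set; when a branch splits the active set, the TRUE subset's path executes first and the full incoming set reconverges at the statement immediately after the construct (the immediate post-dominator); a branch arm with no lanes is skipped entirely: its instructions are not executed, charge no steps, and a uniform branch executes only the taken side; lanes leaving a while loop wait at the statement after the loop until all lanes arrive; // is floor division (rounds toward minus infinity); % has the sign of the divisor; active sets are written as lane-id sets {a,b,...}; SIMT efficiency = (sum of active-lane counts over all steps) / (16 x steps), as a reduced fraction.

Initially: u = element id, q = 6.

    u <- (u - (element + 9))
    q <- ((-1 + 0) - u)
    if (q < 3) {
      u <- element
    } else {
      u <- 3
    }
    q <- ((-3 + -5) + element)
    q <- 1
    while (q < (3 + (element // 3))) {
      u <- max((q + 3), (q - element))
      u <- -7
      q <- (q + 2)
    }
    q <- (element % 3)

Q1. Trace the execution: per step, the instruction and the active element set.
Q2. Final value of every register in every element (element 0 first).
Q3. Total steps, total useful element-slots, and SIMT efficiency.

step 0: u <- (u - (element + 9))     {0,1,2,3,4,5,6,7,8,9,10,11,12,13,14,15}
step 1: q <- ((-1 + 0) - u)          {0,1,2,3,4,5,6,7,8,9,10,11,12,13,14,15}
step 2: eval (q < 3)                 {0,1,2,3,4,5,6,7,8,9,10,11,12,13,14,15}
step 3: u <- 3                       {0,1,2,3,4,5,6,7,8,9,10,11,12,13,14,15}
step 4: q <- ((-3 + -5) + element)   {0,1,2,3,4,5,6,7,8,9,10,11,12,13,14,15}
step 5: q <- 1                       {0,1,2,3,4,5,6,7,8,9,10,11,12,13,14,15}
step 6: eval (q < (3 + (element // 3))) {0,1,2,3,4,5,6,7,8,9,10,11,12,13,14,15}
step 7: u <- max((q + 3), (q - element)) {0,1,2,3,4,5,6,7,8,9,10,11,12,13,14,15}
step 8: u <- -7                      {0,1,2,3,4,5,6,7,8,9,10,11,12,13,14,15}
step 9: q <- (q + 2)                 {0,1,2,3,4,5,6,7,8,9,10,11,12,13,14,15}
step 10: eval (q < (3 + (element // 3))) {0,1,2,3,4,5,6,7,8,9,10,11,12,13,14,15}
step 11: u <- max((q + 3), (q - element)) {3,4,5,6,7,8,9,10,11,12,13,14,15}
step 12: u <- -7                      {3,4,5,6,7,8,9,10,11,12,13,14,15}
step 13: q <- (q + 2)                 {3,4,5,6,7,8,9,10,11,12,13,14,15}
step 14: eval (q < (3 + (element // 3))) {3,4,5,6,7,8,9,10,11,12,13,14,15}
step 15: u <- max((q + 3), (q - element)) {9,10,11,12,13,14,15}
step 16: u <- -7                      {9,10,11,12,13,14,15}
step 17: q <- (q + 2)                 {9,10,11,12,13,14,15}
step 18: eval (q < (3 + (element // 3))) {9,10,11,12,13,14,15}
step 19: u <- max((q + 3), (q - element)) {15}
step 20: u <- -7                      {15}
step 21: q <- (q + 2)                 {15}
step 22: eval (q < (3 + (element // 3))) {15}
step 23: q <- (element % 3)           {0,1,2,3,4,5,6,7,8,9,10,11,12,13,14,15}

Answer: 24 steps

u: -7,-7,-7,-7,-7,-7,-7,-7,-7,-7,-7,-7,-7,-7,-7,-7
q: 0,1,2,0,1,2,0,1,2,0,1,2,0,1,2,0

steps = 24; useful = 276; efficiency = 276/384 = 23/32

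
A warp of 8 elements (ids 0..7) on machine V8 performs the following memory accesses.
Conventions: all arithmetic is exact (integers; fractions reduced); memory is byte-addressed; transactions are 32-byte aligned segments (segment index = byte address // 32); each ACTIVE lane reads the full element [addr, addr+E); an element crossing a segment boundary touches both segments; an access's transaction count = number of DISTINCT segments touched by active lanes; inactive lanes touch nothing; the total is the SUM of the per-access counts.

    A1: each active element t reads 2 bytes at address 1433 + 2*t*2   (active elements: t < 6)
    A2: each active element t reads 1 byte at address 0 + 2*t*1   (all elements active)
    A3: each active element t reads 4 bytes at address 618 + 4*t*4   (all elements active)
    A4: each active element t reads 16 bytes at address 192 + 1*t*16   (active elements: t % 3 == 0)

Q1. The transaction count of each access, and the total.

A1: 2 transactions
A2: 1 transaction
A3: 4 transactions
A4: 3 transactions

Answer: 2,1,4,3; total 10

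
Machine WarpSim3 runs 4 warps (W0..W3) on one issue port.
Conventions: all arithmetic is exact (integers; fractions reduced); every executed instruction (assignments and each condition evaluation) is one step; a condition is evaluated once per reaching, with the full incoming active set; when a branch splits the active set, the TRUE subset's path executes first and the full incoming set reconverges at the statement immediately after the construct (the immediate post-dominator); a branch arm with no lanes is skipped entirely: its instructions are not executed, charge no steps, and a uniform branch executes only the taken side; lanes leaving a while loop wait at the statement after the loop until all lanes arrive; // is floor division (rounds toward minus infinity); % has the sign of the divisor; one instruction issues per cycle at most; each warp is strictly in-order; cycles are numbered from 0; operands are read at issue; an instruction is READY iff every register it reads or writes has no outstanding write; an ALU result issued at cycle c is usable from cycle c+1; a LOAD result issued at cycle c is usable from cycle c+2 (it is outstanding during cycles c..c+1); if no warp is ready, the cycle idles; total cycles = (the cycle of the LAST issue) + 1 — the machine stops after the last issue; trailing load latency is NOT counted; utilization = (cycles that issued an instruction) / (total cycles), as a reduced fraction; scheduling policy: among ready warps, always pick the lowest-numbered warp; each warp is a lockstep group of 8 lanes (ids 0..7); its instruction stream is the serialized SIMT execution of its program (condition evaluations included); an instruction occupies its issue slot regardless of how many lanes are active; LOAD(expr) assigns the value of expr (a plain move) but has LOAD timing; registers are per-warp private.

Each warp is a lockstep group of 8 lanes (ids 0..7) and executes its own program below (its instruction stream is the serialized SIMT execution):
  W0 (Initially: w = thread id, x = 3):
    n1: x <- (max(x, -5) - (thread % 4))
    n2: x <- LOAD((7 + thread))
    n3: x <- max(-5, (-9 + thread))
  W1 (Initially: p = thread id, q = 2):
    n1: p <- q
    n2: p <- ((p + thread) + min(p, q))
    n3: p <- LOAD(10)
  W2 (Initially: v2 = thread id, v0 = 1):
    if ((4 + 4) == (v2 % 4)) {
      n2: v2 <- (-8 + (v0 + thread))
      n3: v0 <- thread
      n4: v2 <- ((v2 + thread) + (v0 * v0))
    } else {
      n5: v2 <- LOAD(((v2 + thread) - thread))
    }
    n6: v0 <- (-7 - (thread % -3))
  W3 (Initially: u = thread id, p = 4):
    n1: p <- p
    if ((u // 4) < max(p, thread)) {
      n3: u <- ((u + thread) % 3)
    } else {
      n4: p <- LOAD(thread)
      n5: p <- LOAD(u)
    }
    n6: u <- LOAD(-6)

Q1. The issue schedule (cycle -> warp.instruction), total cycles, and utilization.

cycle 0: W0.I0
cycle 1: W0.I1
cycle 2: W1.I0
cycle 3: W0.I2
cycle 4: W1.I1
cycle 5: W1.I2
cycle 6: W2.I0
cycle 7: W2.I1
cycle 8: W2.I2
cycle 9: W3.I0
cycle 10: W3.I1
cycle 11: W3.I2
cycle 12: W3.I3

Answer: 13 cycles, utilization 1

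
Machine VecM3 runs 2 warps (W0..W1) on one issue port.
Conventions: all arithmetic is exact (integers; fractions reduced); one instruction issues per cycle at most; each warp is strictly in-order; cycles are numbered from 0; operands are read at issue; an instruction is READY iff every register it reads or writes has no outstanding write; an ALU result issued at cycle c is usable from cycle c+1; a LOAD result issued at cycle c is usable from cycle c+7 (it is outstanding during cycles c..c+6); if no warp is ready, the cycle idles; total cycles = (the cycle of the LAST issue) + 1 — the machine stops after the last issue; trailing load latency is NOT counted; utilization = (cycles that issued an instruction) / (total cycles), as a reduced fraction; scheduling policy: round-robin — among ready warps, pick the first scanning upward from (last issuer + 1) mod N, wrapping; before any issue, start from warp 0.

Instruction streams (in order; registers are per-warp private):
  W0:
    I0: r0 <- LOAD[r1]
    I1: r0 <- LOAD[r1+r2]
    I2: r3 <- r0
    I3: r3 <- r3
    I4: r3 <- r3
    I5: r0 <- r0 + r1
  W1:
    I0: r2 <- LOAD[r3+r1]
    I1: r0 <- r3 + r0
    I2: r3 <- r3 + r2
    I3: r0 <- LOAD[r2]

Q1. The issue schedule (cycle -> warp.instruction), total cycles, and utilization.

cycle 0: W0.I0
cycle 1: W1.I0
cycle 2: W1.I1
cycle 3: idle
cycle 4: idle
cycle 5: idle
cycle 6: idle
cycle 7: W0.I1
cycle 8: W1.I2
cycle 9: W1.I3
cycle 10: idle
cycle 11: idle
cycle 12: idle
cycle 13: idle
cycle 14: W0.I2
cycle 15: W0.I3
cycle 16: W0.I4
cycle 17: W0.I5

Answer: 18 cycles, utilization 5/9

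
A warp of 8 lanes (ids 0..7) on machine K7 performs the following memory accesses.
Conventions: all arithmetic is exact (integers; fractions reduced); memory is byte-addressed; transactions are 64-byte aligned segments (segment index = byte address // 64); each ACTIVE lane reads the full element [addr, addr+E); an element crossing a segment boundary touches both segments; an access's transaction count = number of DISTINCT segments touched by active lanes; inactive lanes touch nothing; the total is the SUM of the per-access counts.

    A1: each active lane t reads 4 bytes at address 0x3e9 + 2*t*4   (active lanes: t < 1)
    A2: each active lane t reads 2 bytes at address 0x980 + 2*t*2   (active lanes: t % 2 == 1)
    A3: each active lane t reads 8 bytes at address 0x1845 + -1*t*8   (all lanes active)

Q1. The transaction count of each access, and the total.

A1: 1 transaction
A2: 1 transaction
A3: 2 transactions

Answer: 1,1,2; total 4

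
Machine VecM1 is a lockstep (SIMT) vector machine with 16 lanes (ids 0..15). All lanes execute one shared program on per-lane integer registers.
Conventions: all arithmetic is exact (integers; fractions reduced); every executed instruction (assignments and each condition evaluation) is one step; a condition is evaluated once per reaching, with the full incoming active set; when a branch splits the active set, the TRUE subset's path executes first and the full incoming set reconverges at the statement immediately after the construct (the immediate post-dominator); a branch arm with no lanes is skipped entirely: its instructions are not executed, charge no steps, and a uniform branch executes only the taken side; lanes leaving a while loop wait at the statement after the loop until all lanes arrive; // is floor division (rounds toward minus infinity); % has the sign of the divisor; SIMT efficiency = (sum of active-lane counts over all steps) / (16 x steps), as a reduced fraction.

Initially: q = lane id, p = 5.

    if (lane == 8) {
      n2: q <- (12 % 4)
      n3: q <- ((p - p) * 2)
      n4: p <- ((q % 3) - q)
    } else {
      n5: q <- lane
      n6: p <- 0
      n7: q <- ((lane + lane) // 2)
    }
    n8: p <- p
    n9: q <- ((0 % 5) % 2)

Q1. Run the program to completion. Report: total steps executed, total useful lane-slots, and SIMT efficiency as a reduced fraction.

Answer: 9 steps, 96 useful, 2/3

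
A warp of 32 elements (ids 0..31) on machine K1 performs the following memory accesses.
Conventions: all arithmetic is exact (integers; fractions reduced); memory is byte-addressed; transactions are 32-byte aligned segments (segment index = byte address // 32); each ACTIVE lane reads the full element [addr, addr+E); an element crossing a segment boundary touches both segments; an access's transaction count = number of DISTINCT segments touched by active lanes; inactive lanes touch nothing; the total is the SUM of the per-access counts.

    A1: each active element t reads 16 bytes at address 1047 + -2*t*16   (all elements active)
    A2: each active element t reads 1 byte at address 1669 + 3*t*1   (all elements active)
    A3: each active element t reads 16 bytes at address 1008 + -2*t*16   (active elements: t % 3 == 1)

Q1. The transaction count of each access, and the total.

A1: 33 transactions
A2: 4 transactions
A3: 11 transactions

Answer: 33,4,11; total 48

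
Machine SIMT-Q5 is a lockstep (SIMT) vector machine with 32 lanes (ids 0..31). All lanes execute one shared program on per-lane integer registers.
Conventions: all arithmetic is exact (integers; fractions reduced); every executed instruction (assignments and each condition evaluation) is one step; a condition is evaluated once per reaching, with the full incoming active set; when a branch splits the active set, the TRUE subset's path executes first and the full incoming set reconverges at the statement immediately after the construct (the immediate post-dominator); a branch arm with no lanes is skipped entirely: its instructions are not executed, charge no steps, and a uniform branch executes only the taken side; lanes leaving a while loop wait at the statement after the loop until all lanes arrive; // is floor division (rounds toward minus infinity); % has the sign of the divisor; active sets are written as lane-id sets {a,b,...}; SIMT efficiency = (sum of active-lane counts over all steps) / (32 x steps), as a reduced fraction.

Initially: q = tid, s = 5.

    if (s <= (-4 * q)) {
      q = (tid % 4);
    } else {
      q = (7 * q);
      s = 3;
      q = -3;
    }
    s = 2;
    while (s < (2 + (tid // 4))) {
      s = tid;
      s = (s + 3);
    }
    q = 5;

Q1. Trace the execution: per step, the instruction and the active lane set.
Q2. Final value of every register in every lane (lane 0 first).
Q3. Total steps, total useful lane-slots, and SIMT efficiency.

step 0: eval (s <= (-4 * q))         {0,1,2,3,4,5,6,7,8,9,10,11,12,13,14,15,16,17,18,19,20,21,22,23,24,25,26,27,28,29,30,31}
step 1: q <- (7 * q)                 {0,1,2,3,4,5,6,7,8,9,10,11,12,13,14,15,16,17,18,19,20,21,22,23,24,25,26,27,28,29,30,31}
step 2: s <- 3                       {0,1,2,3,4,5,6,7,8,9,10,11,12,13,14,15,16,17,18,19,20,21,22,23,24,25,26,27,28,29,30,31}
step 3: q <- -3                      {0,1,2,3,4,5,6,7,8,9,10,11,12,13,14,15,16,17,18,19,20,21,22,23,24,25,26,27,28,29,30,31}
step 4: s <- 2                       {0,1,2,3,4,5,6,7,8,9,10,11,12,13,14,15,16,17,18,19,20,21,22,23,24,25,26,27,28,29,30,31}
step 5: eval (s < (2 + (tid // 4)))  {0,1,2,3,4,5,6,7,8,9,10,11,12,13,14,15,16,17,18,19,20,21,22,23,24,25,26,27,28,29,30,31}
step 6: s <- tid                     {4,5,6,7,8,9,10,11,12,13,14,15,16,17,18,19,20,21,22,23,24,25,26,27,28,29,30,31}
step 7: s <- (s + 3)                 {4,5,6,7,8,9,10,11,12,13,14,15,16,17,18,19,20,21,22,23,24,25,26,27,28,29,30,31}
step 8: eval (s < (2 + (tid // 4)))  {4,5,6,7,8,9,10,11,12,13,14,15,16,17,18,19,20,21,22,23,24,25,26,27,28,29,30,31}
step 9: q <- 5                       {0,1,2,3,4,5,6,7,8,9,10,11,12,13,14,15,16,17,18,19,20,21,22,23,24,25,26,27,28,29,30,31}

Answer: 10 steps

q: 5,5,5,5,5,5,5,5,5,5,5,5,5,5,5,5,5,5,5,5,5,5,5,5,5,5,5,5,5,5,5,5
s: 2,2,2,2,7,8,9,10,11,12,13,14,15,16,17,18,19,20,21,22,23,24,25,26,27,28,29,30,31,32,33,34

steps = 10; useful = 308; efficiency = 308/320 = 77/80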